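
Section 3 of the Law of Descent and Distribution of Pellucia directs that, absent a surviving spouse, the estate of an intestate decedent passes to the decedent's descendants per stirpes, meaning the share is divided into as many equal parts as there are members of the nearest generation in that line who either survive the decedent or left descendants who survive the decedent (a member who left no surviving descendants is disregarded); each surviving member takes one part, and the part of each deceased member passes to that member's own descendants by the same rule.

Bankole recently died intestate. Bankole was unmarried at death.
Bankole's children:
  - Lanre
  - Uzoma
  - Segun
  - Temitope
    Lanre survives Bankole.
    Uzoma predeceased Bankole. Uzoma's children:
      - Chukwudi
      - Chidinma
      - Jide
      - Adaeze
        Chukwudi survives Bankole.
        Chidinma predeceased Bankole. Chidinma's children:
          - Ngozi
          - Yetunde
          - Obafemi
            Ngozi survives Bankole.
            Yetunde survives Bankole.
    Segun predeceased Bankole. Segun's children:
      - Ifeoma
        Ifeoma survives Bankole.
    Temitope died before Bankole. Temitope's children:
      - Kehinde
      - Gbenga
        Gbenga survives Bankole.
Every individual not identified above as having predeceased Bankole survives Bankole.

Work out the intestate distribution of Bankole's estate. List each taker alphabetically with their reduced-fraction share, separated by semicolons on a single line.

There is no surviving spouse, so the entire estate passes to Bankole's descendants per stirpes.
The estate is divided into 4 equal shares of 1/4 among Lanre, Uzoma, Segun, Temitope.
Lanre is living and takes 1/4.
Uzoma predeceased; the 1/4 allotted to Uzoma's branch passes to Uzoma's issue by representation.
The 1/4 is divided into 4 equal shares of 1/16 among Chukwudi, Chidinma, Jide, Adaeze.
Chukwudi is living and takes 1/16.
Chidinma predeceased; the 1/16 allotted to Chidinma's branch passes to Chidinma's issue by representation.
The 1/16 is divided into 3 equal shares of 1/48 among Ngozi, Yetunde, Obafemi.
Ngozi is living and takes 1/48.
Yetunde is living and takes 1/48.
Obafemi is living and takes 1/48.
Jide is living and takes 1/16.
Adaeze is living and takes 1/16.
Segun predeceased; the 1/4 allotted to Segun's branch passes to Segun's issue by representation.
Ifeoma is the sole taker at this level and receives the full 1/4.
Temitope predeceased; the 1/4 allotted to Temitope's branch passes to Temitope's issue by representation.
The 1/4 is divided into 2 equal shares of 1/8 among Kehinde, Gbenga.
Kehinde is living and takes 1/8.
Gbenga is living and takes 1/8.

Adaeze 1/16; Chukwudi 1/16; Gbenga 1/8; Ifeoma 1/4; Jide 1/16; Kehinde 1/8; Lanre 1/4; Ngozi 1/48; Obafemi 1/48; Yetunde 1/48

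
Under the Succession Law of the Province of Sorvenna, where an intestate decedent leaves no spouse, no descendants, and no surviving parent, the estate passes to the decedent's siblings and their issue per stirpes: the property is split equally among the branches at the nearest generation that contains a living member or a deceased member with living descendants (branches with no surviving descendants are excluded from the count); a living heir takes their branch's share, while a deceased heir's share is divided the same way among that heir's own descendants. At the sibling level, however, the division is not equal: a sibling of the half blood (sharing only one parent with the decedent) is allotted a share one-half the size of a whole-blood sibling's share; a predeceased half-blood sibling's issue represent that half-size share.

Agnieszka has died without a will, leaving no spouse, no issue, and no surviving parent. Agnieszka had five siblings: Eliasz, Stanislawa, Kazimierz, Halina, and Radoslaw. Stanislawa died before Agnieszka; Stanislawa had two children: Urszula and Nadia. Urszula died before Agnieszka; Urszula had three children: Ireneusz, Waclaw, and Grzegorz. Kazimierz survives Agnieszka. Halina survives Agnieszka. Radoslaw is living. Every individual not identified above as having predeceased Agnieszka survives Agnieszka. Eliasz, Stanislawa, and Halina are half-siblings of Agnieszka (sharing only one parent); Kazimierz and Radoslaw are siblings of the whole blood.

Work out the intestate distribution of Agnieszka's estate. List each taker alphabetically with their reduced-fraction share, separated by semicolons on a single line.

No spouse, descendants, or parent survives, so the estate passes to Agnieszka's siblings per stirpes.
Half-blood siblings count for one-half the weight of whole-blood siblings at the initial division.
Dividing 1 in proportion to weights (total weight 7/2): Eliasz (weight 1/2) → 1/7; Stanislawa (weight 1/2) → 1/7; Kazimierz (weight 1) → 2/7; Halina (weight 1/2) → 1/7; Radoslaw (weight 1) → 2/7.
Eliasz is living and takes 1/7.
Stanislawa predeceased; the 1/7 allotted to Stanislawa's branch passes to Stanislawa's issue by representation.
The 1/7 is divided into 2 equal shares of 1/14 among Urszula, Nadia.
Urszula predeceased; the 1/14 allotted to Urszula's branch passes to Urszula's issue by representation.
The 1/14 is divided into 3 equal shares of 1/42 among Ireneusz, Waclaw, Grzegorz.
Ireneusz is living and takes 1/42.
Waclaw is living and takes 1/42.
Grzegorz is living and takes 1/42.
Nadia is living and takes 1/14.
Kazimierz is living and takes 2/7.
Halina is living and takes 1/7.
Radoslaw is living and takes 2/7.

Eliasz 1/7; Grzegorz 1/42; Halina 1/7; Ireneusz 1/42; Kazimierz 2/7; Nadia 1/14; Radoslaw 2/7; Waclaw 1/42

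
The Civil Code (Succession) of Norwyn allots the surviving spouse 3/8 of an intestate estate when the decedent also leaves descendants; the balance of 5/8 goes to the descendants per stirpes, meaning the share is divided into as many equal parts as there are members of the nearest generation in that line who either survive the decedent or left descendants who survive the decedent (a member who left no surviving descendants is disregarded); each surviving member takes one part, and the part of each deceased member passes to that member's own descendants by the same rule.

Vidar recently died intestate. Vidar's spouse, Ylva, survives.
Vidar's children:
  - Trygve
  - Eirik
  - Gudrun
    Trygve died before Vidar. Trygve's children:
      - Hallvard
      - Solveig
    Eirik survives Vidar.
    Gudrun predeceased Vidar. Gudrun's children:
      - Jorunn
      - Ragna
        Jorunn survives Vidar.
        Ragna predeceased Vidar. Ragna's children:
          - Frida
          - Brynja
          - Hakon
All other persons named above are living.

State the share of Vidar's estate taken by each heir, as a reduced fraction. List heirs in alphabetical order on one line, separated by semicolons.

Ylva, as surviving spouse, takes 3/8.
The remaining 5/8 passes to Vidar's descendants per stirpes.
The 5/8 is divided into 3 equal shares of 5/24 among Trygve, Eirik, Gudrun.
Trygve predeceased; the 5/24 allotted to Trygve's branch passes to Trygve's issue by representation.
The 5/24 is divided into 2 equal shares of 5/48 among Hallvard, Solveig.
Hallvard is living and takes 5/48.
Solveig is living and takes 5/48.
Eirik is living and takes 5/24.
Gudrun predeceased; the 5/24 allotted to Gudrun's branch passes to Gudrun's issue by representation.
The 5/24 is divided into 2 equal shares of 5/48 among Jorunn, Ragna.
Jorunn is living and takes 5/48.
Ragna predeceased; the 5/48 allotted to Ragna's branch passes to Ragna's issue by representation.
The 5/48 is divided into 3 equal shares of 5/144 among Frida, Brynja, Hakon.
Frida is living and takes 5/144.
Brynja is living and takes 5/144.
Hakon is living and takes 5/144.

Brynja 5/144; Eirik 5/24; Frida 5/144; Hakon 5/144; Hallvard 5/48; Jorunn 5/48; Solveig 5/48; Ylva 3/8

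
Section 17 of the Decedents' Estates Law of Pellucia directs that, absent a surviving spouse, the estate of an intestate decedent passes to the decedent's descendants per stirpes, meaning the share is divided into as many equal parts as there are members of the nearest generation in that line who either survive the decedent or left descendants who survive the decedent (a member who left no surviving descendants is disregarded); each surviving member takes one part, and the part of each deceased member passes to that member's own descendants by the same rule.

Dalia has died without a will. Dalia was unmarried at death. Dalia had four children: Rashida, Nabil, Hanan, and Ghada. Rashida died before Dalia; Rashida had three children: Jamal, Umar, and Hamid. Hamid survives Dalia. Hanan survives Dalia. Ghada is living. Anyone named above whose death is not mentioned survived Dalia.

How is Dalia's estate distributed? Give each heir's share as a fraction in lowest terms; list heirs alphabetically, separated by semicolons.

Ghada 1/4; Hamid 1/12; Hanan 1/4; Jamal 1/12; Nabil 1/4; Umar 1/12

There is no surviving spouse, so the entire estate passes to Dalia's descendants per stirpes.
The estate is divided into 4 equal shares of 1/4 among Rashida, Nabil, Hanan, Ghada.
Rashida predeceased; the 1/4 allotted to Rashida's branch passes to Rashida's issue by representation.
The 1/4 is divided into 3 equal shares of 1/12 among Jamal, Umar, Hamid.
Jamal is living and takes 1/12.
Umar is living and takes 1/12.
Hamid is living and takes 1/12.
Nabil is living and takes 1/4.
Hanan is living and takes 1/4.
Ghada is living and takes 1/4.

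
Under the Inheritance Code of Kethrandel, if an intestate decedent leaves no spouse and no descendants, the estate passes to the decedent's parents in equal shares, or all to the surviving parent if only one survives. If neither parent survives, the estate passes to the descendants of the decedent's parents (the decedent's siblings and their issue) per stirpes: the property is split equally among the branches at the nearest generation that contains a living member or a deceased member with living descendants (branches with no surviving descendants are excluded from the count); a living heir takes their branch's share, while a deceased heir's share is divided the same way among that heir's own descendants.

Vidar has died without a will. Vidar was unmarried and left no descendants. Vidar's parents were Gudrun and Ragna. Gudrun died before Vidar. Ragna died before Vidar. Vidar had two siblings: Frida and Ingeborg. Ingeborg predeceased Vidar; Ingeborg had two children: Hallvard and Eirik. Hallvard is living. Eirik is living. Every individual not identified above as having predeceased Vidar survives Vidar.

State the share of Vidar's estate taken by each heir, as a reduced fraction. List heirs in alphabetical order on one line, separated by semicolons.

Neither parent survives and there are no descendants, so the estate passes to Vidar's siblings and their issue per stirpes.
The estate is divided into 2 equal shares of 1/2 among Frida, Ingeborg.
Frida is living and takes 1/2.
Ingeborg predeceased; the 1/2 allotted to Ingeborg's branch passes to Ingeborg's issue by representation.
The 1/2 is divided into 2 equal shares of 1/4 among Hallvard, Eirik.
Hallvard is living and takes 1/4.
Eirik is living and takes 1/4.

Eirik 1/4; Frida 1/2; Hallvard 1/4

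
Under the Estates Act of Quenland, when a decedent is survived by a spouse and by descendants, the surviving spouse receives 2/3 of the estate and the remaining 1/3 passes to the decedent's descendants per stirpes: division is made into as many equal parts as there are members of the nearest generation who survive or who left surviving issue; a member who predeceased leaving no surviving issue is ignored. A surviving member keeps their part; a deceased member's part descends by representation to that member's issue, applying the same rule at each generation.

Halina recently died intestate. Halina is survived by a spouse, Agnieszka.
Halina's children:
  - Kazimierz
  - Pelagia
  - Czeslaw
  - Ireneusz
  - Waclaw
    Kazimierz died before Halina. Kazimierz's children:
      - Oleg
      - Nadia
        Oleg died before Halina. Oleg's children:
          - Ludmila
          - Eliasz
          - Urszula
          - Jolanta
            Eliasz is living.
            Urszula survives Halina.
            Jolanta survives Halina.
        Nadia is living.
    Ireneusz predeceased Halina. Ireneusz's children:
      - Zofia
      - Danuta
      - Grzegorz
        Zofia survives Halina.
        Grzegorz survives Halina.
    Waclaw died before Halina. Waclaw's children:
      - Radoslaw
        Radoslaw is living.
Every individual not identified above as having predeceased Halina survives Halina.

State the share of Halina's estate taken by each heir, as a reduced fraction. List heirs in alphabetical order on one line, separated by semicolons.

Agnieszka, as surviving spouse, takes 2/3.
The remaining 1/3 passes to Halina's descendants per stirpes.
The 1/3 is divided into 5 equal shares of 1/15 among Kazimierz, Pelagia, Czeslaw, Ireneusz, Waclaw.
Kazimierz predeceased; the 1/15 allotted to Kazimierz's branch passes to Kazimierz's issue by representation.
The 1/15 is divided into 2 equal shares of 1/30 among Oleg, Nadia.
Oleg predeceased; the 1/30 allotted to Oleg's branch passes to Oleg's issue by representation.
The 1/30 is divided into 4 equal shares of 1/120 among Ludmila, Eliasz, Urszula, Jolanta.
Ludmila is living and takes 1/120.
Eliasz is living and takes 1/120.
Urszula is living and takes 1/120.
Jolanta is living and takes 1/120.
Nadia is living and takes 1/30.
Pelagia is living and takes 1/15.
Czeslaw is living and takes 1/15.
Ireneusz predeceased; the 1/15 allotted to Ireneusz's branch passes to Ireneusz's issue by representation.
The 1/15 is divided into 3 equal shares of 1/45 among Zofia, Danuta, Grzegorz.
Zofia is living and takes 1/45.
Danuta is living and takes 1/45.
Grzegorz is living and takes 1/45.
Waclaw predeceased; the 1/15 allotted to Waclaw's branch passes to Waclaw's issue by representation.
Radoslaw is the sole taker at this level and receives the full 1/15.

Agnieszka 2/3; Czeslaw 1/15; Danuta 1/45; Eliasz 1/120; Grzegorz 1/45; Jolanta 1/120; Ludmila 1/120; Nadia 1/30; Pelagia 1/15; Radoslaw 1/15; Urszula 1/120; Zofia 1/45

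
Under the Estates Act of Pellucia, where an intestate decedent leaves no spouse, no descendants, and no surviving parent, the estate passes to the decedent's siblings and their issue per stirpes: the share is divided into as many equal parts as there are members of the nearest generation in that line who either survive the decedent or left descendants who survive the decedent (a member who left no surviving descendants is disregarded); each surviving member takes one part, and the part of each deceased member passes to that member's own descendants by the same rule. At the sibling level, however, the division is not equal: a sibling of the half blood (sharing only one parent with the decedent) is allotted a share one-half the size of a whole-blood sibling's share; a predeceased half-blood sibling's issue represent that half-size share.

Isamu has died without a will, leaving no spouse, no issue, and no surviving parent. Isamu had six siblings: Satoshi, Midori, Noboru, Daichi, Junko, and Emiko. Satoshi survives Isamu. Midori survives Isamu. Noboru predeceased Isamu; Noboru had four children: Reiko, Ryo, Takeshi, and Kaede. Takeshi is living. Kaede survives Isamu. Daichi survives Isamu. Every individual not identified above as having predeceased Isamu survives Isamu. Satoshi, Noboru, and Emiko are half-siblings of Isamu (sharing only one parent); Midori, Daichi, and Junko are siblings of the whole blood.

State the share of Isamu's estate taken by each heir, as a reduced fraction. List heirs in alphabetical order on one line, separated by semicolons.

No spouse, descendants, or parent survives, so the estate passes to Isamu's siblings per stirpes.
Half-blood siblings count for one-half the weight of whole-blood siblings at the initial division.
Dividing 1 in proportion to weights (total weight 9/2): Satoshi (weight 1/2) → 1/9; Midori (weight 1) → 2/9; Noboru (weight 1/2) → 1/9; Daichi (weight 1) → 2/9; Junko (weight 1) → 2/9; Emiko (weight 1/2) → 1/9.
Satoshi is living and takes 1/9.
Midori is living and takes 2/9.
Noboru predeceased; the 1/9 allotted to Noboru's branch passes to Noboru's issue by representation.
The 1/9 is divided into 4 equal shares of 1/36 among Reiko, Ryo, Takeshi, Kaede.
Reiko is living and takes 1/36.
Ryo is living and takes 1/36.
Takeshi is living and takes 1/36.
Kaede is living and takes 1/36.
Daichi is living and takes 2/9.
Junko is living and takes 2/9.
Emiko is living and takes 1/9.

Daichi 2/9; Emiko 1/9; Junko 2/9; Kaede 1/36; Midori 2/9; Reiko 1/36; Ryo 1/36; Satoshi 1/9; Takeshi 1/36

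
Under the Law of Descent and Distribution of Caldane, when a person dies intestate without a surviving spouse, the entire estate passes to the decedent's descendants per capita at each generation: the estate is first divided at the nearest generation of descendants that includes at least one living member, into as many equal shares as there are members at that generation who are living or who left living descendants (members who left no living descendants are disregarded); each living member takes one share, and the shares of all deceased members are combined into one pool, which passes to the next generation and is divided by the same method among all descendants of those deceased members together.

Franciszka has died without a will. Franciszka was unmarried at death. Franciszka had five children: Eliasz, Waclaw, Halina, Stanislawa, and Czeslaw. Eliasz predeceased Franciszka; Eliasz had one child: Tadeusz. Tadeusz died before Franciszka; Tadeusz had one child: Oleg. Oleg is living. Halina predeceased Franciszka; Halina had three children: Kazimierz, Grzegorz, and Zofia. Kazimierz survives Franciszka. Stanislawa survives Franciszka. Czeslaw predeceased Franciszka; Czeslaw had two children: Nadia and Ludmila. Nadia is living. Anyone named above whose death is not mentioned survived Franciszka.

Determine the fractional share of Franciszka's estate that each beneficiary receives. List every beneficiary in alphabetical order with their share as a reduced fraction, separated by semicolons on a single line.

Grzegorz 1/10; Kazimierz 1/10; Ludmila 1/10; Nadia 1/10; Oleg 1/10; Stanislawa 1/5; Waclaw 1/5; Zofia 1/10

There is no surviving spouse, so the entire estate passes to Franciszka's descendants per capita at each generation.
At generation 1 (Eliasz, Waclaw, Halina, Stanislawa, Czeslaw) there are 5 shares of (1)/5 = 1/5 each.
Living: Waclaw and Stanislawa — each takes 1/5.
Deceased: Eliasz, Halina, and Czeslaw. Their combined 3/5 is pooled and carried to generation 2.
At generation 2 (Tadeusz, Kazimierz, Grzegorz, Zofia, Nadia, Ludmila) there are 6 shares of (3/5)/6 = 1/10 each.
Living: Kazimierz, Grzegorz, Zofia, Nadia, and Ludmila — each takes 1/10.
Deceased: Tadeusz. That 1/10 share is carried to generation 3.
At generation 3 (Oleg) there are 1 shares of (1/10)/1 = 1/10 each.
Living: Oleg — each takes 1/10.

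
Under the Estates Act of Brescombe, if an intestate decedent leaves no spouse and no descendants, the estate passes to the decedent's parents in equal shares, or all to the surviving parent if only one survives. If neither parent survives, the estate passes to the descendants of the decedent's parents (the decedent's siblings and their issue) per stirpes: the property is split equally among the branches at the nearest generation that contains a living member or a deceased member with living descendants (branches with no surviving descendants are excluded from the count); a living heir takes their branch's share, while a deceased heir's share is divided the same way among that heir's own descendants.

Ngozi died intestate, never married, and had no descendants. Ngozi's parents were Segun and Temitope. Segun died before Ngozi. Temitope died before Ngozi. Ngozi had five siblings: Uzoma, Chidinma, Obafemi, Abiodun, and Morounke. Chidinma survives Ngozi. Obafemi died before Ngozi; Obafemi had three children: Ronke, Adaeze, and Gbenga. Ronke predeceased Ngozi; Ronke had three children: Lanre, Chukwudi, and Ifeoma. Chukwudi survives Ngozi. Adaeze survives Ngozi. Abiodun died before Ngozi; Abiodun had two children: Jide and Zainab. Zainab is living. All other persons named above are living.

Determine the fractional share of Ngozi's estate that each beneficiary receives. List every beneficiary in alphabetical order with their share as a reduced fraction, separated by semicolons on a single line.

Adaeze 1/15; Chidinma 1/5; Chukwudi 1/45; Gbenga 1/15; Ifeoma 1/45; Jide 1/10; Lanre 1/45; Morounke 1/5; Uzoma 1/5; Zainab 1/10

Neither parent survives and there are no descendants, so the estate passes to Ngozi's siblings and their issue per stirpes.
The estate is divided into 5 equal shares of 1/5 among Uzoma, Chidinma, Obafemi, Abiodun, Morounke.
Uzoma is living and takes 1/5.
Chidinma is living and takes 1/5.
Obafemi predeceased; the 1/5 allotted to Obafemi's branch passes to Obafemi's issue by representation.
The 1/5 is divided into 3 equal shares of 1/15 among Ronke, Adaeze, Gbenga.
Ronke predeceased; the 1/15 allotted to Ronke's branch passes to Ronke's issue by representation.
The 1/15 is divided into 3 equal shares of 1/45 among Lanre, Chukwudi, Ifeoma.
Lanre is living and takes 1/45.
Chukwudi is living and takes 1/45.
Ifeoma is living and takes 1/45.
Adaeze is living and takes 1/15.
Gbenga is living and takes 1/15.
Abiodun predeceased; the 1/5 allotted to Abiodun's branch passes to Abiodun's issue by representation.
The 1/5 is divided into 2 equal shares of 1/10 among Jide, Zainab.
Jide is living and takes 1/10.
Zainab is living and takes 1/10.
Morounke is living and takes 1/5.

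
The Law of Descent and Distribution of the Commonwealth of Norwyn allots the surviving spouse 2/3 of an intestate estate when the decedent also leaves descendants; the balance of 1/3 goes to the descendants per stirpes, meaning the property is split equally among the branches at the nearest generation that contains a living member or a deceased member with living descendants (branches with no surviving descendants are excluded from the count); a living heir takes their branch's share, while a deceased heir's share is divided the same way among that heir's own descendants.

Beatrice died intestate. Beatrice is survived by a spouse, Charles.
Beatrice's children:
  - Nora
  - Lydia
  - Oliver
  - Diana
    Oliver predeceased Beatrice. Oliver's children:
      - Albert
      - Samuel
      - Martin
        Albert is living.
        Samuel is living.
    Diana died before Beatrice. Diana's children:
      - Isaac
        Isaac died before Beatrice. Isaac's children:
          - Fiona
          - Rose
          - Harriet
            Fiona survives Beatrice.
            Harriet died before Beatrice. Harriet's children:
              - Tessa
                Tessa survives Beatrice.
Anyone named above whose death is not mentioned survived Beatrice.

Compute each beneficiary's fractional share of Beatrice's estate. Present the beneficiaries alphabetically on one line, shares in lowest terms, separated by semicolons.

Charles, as surviving spouse, takes 2/3.
The remaining 1/3 passes to Beatrice's descendants per stirpes.
The 1/3 is divided into 4 equal shares of 1/12 among Nora, Lydia, Oliver, Diana.
Nora is living and takes 1/12.
Lydia is living and takes 1/12.
Oliver predeceased; the 1/12 allotted to Oliver's branch passes to Oliver's issue by representation.
The 1/12 is divided into 3 equal shares of 1/36 among Albert, Samuel, Martin.
Albert is living and takes 1/36.
Samuel is living and takes 1/36.
Martin is living and takes 1/36.
Diana predeceased; the 1/12 allotted to Diana's branch passes to Diana's issue by representation.
Isaac's line is the sole branch at this level, so the full 1/12 passes to Isaac's issue by representation.
The 1/12 is divided into 3 equal shares of 1/36 among Fiona, Rose, Harriet.
Fiona is living and takes 1/36.
Rose is living and takes 1/36.
Harriet predeceased; the 1/36 allotted to Harriet's branch passes to Harriet's issue by representation.
Tessa is the sole taker at this level and receives the full 1/36.

Albert 1/36; Charles 2/3; Fiona 1/36; Lydia 1/12; Martin 1/36; Nora 1/12; Rose 1/36; Samuel 1/36; Tessa 1/36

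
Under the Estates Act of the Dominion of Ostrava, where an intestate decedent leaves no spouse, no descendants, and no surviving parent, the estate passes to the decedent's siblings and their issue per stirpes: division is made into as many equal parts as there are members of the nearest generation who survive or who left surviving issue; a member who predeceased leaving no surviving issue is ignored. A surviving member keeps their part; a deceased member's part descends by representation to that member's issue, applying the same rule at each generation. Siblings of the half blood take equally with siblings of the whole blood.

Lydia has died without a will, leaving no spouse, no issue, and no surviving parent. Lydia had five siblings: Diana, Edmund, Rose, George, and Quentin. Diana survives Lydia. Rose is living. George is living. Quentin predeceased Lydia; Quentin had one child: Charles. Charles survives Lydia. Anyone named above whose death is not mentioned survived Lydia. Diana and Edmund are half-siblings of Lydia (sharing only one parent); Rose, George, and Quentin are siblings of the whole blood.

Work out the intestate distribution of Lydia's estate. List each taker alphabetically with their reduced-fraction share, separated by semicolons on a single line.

Charles 1/5; Diana 1/5; Edmund 1/5; George 1/5; Rose 1/5

No spouse, descendants, or parent survives, so the estate passes to Lydia's siblings per stirpes.
Half-blood and whole-blood siblings take equally under the stated rule.
The estate is divided into 5 equal shares of 1/5 among Diana, Edmund, Rose, George, Quentin.
Diana is living and takes 1/5.
Edmund is living and takes 1/5.
Rose is living and takes 1/5.
George is living and takes 1/5.
Quentin predeceased; the 1/5 allotted to Quentin's branch passes to Quentin's issue by representation.
Charles is the sole taker at this level and receives the full 1/5.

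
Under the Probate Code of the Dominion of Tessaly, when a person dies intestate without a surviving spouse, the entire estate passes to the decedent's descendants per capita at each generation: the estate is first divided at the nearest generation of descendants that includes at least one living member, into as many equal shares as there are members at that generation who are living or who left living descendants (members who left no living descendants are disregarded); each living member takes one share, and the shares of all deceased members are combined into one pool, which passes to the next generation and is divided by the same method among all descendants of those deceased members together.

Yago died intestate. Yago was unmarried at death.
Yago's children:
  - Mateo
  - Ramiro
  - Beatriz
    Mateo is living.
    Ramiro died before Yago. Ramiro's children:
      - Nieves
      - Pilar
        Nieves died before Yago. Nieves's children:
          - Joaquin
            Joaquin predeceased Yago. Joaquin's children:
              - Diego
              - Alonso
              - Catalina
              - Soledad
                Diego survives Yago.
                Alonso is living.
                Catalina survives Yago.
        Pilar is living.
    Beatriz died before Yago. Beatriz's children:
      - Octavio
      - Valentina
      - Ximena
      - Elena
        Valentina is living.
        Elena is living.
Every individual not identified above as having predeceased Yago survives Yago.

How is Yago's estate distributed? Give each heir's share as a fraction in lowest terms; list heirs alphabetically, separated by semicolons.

Alonso 1/36; Catalina 1/36; Diego 1/36; Elena 1/9; Mateo 1/3; Octavio 1/9; Pilar 1/9; Soledad 1/36; Valentina 1/9; Ximena 1/9

There is no surviving spouse, so the entire estate passes to Yago's descendants per capita at each generation.
At generation 1 (Mateo, Ramiro, Beatriz) there are 3 shares of (1)/3 = 1/3 each.
Living: Mateo — each takes 1/3.
Deceased: Ramiro and Beatriz. Their combined 2/3 is pooled and carried to generation 2.
At generation 2 (Nieves, Pilar, Octavio, Valentina, Ximena, Elena) there are 6 shares of (2/3)/6 = 1/9 each.
Living: Pilar, Octavio, Valentina, Ximena, and Elena — each takes 1/9.
Deceased: Nieves. That 1/9 share is carried to generation 3.
At generation 3 (Joaquin) there are 1 shares of (1/9)/1 = 1/9 each.
Deceased: Joaquin. That 1/9 share is carried to generation 4.
At generation 4 (Diego, Alonso, Catalina, Soledad) there are 4 shares of (1/9)/4 = 1/36 each.
Living: Diego, Alonso, Catalina, and Soledad — each takes 1/36.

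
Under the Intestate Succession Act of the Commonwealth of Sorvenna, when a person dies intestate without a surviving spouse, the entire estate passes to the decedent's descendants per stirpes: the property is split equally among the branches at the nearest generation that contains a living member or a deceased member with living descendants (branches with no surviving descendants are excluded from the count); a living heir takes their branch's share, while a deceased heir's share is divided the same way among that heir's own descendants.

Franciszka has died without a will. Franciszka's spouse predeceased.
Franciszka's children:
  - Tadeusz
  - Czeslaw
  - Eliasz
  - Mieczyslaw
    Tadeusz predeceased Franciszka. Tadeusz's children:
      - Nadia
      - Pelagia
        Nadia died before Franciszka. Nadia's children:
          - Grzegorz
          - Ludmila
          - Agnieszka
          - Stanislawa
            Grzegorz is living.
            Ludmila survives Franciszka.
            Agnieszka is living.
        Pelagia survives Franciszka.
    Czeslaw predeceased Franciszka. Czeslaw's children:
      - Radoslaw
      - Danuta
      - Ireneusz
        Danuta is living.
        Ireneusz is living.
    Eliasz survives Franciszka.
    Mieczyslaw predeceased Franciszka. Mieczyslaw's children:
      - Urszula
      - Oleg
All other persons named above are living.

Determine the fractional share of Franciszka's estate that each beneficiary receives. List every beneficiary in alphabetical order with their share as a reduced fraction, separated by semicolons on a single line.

Agnieszka 1/32; Danuta 1/12; Eliasz 1/4; Grzegorz 1/32; Ireneusz 1/12; Ludmila 1/32; Oleg 1/8; Pelagia 1/8; Radoslaw 1/12; Stanislawa 1/32; Urszula 1/8

There is no surviving spouse, so the entire estate passes to Franciszka's descendants per stirpes.
The estate is divided into 4 equal shares of 1/4 among Tadeusz, Czeslaw, Eliasz, Mieczyslaw.
Tadeusz predeceased; the 1/4 allotted to Tadeusz's branch passes to Tadeusz's issue by representation.
The 1/4 is divided into 2 equal shares of 1/8 among Nadia, Pelagia.
Nadia predeceased; the 1/8 allotted to Nadia's branch passes to Nadia's issue by representation.
The 1/8 is divided into 4 equal shares of 1/32 among Grzegorz, Ludmila, Agnieszka, Stanislawa.
Grzegorz is living and takes 1/32.
Ludmila is living and takes 1/32.
Agnieszka is living and takes 1/32.
Stanislawa is living and takes 1/32.
Pelagia is living and takes 1/8.
Czeslaw predeceased; the 1/4 allotted to Czeslaw's branch passes to Czeslaw's issue by representation.
The 1/4 is divided into 3 equal shares of 1/12 among Radoslaw, Danuta, Ireneusz.
Radoslaw is living and takes 1/12.
Danuta is living and takes 1/12.
Ireneusz is living and takes 1/12.
Eliasz is living and takes 1/4.
Mieczyslaw predeceased; the 1/4 allotted to Mieczyslaw's branch passes to Mieczyslaw's issue by representation.
The 1/4 is divided into 2 equal shares of 1/8 among Urszula, Oleg.
Urszula is living and takes 1/8.
Oleg is living and takes 1/8.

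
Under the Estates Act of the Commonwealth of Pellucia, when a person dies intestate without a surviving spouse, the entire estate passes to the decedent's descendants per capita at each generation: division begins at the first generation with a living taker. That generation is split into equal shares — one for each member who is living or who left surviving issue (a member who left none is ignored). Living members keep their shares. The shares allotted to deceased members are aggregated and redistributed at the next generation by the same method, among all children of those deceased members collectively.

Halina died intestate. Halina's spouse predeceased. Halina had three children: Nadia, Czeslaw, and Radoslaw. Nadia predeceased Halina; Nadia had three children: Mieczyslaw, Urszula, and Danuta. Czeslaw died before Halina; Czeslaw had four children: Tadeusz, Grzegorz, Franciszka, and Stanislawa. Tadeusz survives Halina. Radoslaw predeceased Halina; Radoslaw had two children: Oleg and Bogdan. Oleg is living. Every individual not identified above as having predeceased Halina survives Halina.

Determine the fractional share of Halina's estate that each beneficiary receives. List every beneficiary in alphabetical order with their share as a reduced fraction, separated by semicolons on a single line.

There is no surviving spouse, so the entire estate passes to Halina's descendants per capita at each generation.
No one at generation 1 (Nadia, Czeslaw, Radoslaw) is living; moving to the next generation.
At generation 2 (Mieczyslaw, Urszula, Danuta, Tadeusz, Grzegorz, Franciszka, Stanislawa, Oleg, Bogdan) there are 9 shares of (1)/9 = 1/9 each.
Living: Mieczyslaw, Urszula, Danuta, Tadeusz, Grzegorz, Franciszka, Stanislawa, Oleg, and Bogdan — each takes 1/9.

Bogdan 1/9; Danuta 1/9; Franciszka 1/9; Grzegorz 1/9; Mieczyslaw 1/9; Oleg 1/9; Stanislawa 1/9; Tadeusz 1/9; Urszula 1/9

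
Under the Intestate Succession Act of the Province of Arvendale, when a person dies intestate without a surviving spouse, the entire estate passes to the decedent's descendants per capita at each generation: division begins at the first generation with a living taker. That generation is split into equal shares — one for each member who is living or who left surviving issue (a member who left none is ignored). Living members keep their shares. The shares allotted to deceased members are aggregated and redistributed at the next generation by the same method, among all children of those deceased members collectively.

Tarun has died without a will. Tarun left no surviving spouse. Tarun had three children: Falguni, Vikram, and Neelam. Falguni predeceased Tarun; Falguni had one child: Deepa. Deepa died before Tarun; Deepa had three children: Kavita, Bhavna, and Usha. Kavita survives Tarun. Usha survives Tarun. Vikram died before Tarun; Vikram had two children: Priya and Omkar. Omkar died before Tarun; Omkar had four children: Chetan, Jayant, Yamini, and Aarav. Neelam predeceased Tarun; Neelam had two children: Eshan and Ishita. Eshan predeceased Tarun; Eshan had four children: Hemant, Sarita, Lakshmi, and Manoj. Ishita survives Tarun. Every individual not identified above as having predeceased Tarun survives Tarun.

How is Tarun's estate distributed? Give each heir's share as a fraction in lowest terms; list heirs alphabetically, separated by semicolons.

There is no surviving spouse, so the entire estate passes to Tarun's descendants per capita at each generation.
No one at generation 1 (Falguni, Vikram, Neelam) is living; moving to the next generation.
At generation 2 (Deepa, Priya, Omkar, Eshan, Ishita) there are 5 shares of (1)/5 = 1/5 each.
Living: Priya and Ishita — each takes 1/5.
Deceased: Deepa, Omkar, and Eshan. Their combined 3/5 is pooled and carried to generation 3.
At generation 3 (Kavita, Bhavna, Usha, Chetan, Jayant, Yamini, Aarav, Hemant, Sarita, Lakshmi, Manoj) there are 11 shares of (3/5)/11 = 3/55 each.
Living: Kavita, Bhavna, Usha, Chetan, Jayant, Yamini, Aarav, Hemant, Sarita, Lakshmi, and Manoj — each takes 3/55.

Aarav 3/55; Bhavna 3/55; Chetan 3/55; Hemant 3/55; Ishita 1/5; Jayant 3/55; Kavita 3/55; Lakshmi 3/55; Manoj 3/55; Priya 1/5; Sarita 3/55; Usha 3/55; Yamini 3/55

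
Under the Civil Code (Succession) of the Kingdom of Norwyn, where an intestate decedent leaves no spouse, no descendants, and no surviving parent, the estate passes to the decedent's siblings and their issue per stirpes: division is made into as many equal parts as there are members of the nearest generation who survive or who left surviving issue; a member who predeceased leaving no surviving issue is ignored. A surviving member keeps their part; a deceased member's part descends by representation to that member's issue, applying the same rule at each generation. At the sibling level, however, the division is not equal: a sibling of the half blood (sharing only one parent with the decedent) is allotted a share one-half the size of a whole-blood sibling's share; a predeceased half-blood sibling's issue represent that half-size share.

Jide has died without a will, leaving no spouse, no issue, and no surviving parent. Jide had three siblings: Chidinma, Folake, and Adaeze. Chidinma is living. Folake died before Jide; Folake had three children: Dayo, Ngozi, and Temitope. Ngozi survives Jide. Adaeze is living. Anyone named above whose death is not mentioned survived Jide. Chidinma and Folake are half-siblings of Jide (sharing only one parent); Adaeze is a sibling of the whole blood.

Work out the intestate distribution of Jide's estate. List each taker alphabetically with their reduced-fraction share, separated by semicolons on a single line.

No spouse, descendants, or parent survives, so the estate passes to Jide's siblings per stirpes.
Half-blood siblings count for one-half the weight of whole-blood siblings at the initial division.
Dividing 1 in proportion to weights (total weight 2): Chidinma (weight 1/2) → 1/4; Folake (weight 1/2) → 1/4; Adaeze (weight 1) → 1/2.
Chidinma is living and takes 1/4.
Folake predeceased; the 1/4 allotted to Folake's branch passes to Folake's issue by representation.
The 1/4 is divided into 3 equal shares of 1/12 among Dayo, Ngozi, Temitope.
Dayo is living and takes 1/12.
Ngozi is living and takes 1/12.
Temitope is living and takes 1/12.
Adaeze is living and takes 1/2.

Adaeze 1/2; Chidinma 1/4; Dayo 1/12; Ngozi 1/12; Temitope 1/12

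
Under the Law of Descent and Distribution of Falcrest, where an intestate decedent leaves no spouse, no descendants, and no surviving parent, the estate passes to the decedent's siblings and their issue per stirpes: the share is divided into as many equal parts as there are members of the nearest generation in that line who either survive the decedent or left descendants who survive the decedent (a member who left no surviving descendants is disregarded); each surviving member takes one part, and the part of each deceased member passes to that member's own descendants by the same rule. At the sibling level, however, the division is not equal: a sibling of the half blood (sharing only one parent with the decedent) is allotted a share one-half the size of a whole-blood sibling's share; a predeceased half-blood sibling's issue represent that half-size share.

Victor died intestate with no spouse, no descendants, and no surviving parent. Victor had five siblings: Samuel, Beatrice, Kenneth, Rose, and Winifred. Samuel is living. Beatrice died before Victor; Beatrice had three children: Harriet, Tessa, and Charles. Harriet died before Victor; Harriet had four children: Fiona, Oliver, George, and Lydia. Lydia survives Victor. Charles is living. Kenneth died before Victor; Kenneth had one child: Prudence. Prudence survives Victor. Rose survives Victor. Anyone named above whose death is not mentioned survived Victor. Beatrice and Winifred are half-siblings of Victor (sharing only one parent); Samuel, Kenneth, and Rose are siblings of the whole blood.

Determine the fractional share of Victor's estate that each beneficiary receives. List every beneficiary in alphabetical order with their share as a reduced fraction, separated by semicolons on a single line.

Charles 1/24; Fiona 1/96; George 1/96; Lydia 1/96; Oliver 1/96; Prudence 1/4; Rose 1/4; Samuel 1/4; Tessa 1/24; Winifred 1/8

No spouse, descendants, or parent survives, so the estate passes to Victor's siblings per stirpes.
Half-blood siblings count for one-half the weight of whole-blood siblings at the initial division.
Dividing 1 in proportion to weights (total weight 4): Samuel (weight 1) → 1/4; Beatrice (weight 1/2) → 1/8; Kenneth (weight 1) → 1/4; Rose (weight 1) → 1/4; Winifred (weight 1/2) → 1/8.
Samuel is living and takes 1/4.
Beatrice predeceased; the 1/8 allotted to Beatrice's branch passes to Beatrice's issue by representation.
The 1/8 is divided into 3 equal shares of 1/24 among Harriet, Tessa, Charles.
Harriet predeceased; the 1/24 allotted to Harriet's branch passes to Harriet's issue by representation.
The 1/24 is divided into 4 equal shares of 1/96 among Fiona, Oliver, George, Lydia.
Fiona is living and takes 1/96.
Oliver is living and takes 1/96.
George is living and takes 1/96.
Lydia is living and takes 1/96.
Tessa is living and takes 1/24.
Charles is living and takes 1/24.
Kenneth predeceased; the 1/4 allotted to Kenneth's branch passes to Kenneth's issue by representation.
Prudence is the sole taker at this level and receives the full 1/4.
Rose is living and takes 1/4.
Winifred is living and takes 1/8.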